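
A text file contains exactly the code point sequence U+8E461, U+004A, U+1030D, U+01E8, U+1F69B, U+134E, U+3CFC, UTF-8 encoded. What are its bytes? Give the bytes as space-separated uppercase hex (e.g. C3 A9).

U+8E461: 4-byte form → F2 8E 91 A1.
U+004A: 1-byte form → 4A.
U+1030D: 4-byte form → F0 90 8C 8D.
U+01E8: 2-byte form → C7 A8.
U+1F69B: 4-byte form → F0 9F 9A 9B.
U+134E: 3-byte form → E1 8D 8E.
U+3CFC: 3-byte form → E3 B3 BC.
Concatenated (21 bytes): F2 8E 91 A1 4A F0 90 8C 8D C7 A8 F0 9F 9A 9B E1 8D 8E E3 B3 BC.

F2 8E 91 A1 4A F0 90 8C 8D C7 A8 F0 9F 9A 9B E1 8D 8E E3 B3 BC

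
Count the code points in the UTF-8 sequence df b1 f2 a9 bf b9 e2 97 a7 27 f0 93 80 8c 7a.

6

Byte at offset 0: 0xDF = 11011111 → 2-byte char (#1). Advance 2.
Byte at offset 2: 0xF2 = 11110010 → 4-byte char (#2). Advance 4.
Byte at offset 6: 0xE2 = 11100010 → 3-byte char (#3). Advance 3.
Byte at offset 9: 0x27 = 00100111 → 1-byte char (#4). Advance 1.
Byte at offset 10: 0xF0 = 11110000 → 4-byte char (#5). Advance 4.
Byte at offset 14: 0x7A = 01111010 → 1-byte char (#6). Advance 1.
Reached end at offset 15 after 6 code points.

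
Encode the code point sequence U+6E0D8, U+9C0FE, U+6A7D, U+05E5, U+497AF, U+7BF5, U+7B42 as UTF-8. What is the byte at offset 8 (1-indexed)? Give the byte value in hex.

0xBE

1-indexed offset 8 is 0-indexed offset 7.
U+6E0D8 → 4-byte form F1 AE 83 98 at offsets 0–3.
U+9C0FE → 4-byte form F2 9C 83 BE at offsets 4–7.
Offset 7 falls in char 2's range; it's byte 4 of F2 9C 83 BE = 0xBE.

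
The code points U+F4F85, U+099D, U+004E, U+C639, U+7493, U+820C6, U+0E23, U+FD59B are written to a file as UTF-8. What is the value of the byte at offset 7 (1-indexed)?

1-indexed offset 7 is 0-indexed offset 6.
U+F4F85 → 4-byte form F3 B4 BE 85 at offsets 0–3.
U+099D → 3-byte form E0 A6 9D at offsets 4–6.
Offset 6 falls in char 2's range; it's byte 3 of E0 A6 9D = 0x9D.

0x9D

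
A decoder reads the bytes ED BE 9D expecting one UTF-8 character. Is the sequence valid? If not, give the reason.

invalid (encodes a surrogate (U+D800–U+DFFF))

Structurally a 3-byte sequence; payload = 0xDF9D.
But 0xDF9D is in U+D800–U+DFFF, the surrogate range. Surrogates are not Unicode scalar values and are forbidden in UTF-8.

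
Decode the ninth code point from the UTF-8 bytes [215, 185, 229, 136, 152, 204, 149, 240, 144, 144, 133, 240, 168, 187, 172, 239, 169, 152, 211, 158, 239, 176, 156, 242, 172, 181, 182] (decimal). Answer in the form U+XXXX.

Offset 0: leading byte 0xD7 = 11010111 → 2-byte char #1 = D7 B9.
Offset 2: leading byte 0xE5 = 11100101 → 3-byte char #2 = E5 88 98.
Offset 5: leading byte 0xCC = 11001100 → 2-byte char #3 = CC 95.
Offset 7: leading byte 0xF0 = 11110000 → 4-byte char #4 = F0 90 90 85.
Offset 11: leading byte 0xF0 = 11110000 → 4-byte char #5 = F0 A8 BB AC.
Offset 15: leading byte 0xEF = 11101111 → 3-byte char #6 = EF A9 98.
Offset 18: leading byte 0xD3 = 11010011 → 2-byte char #7 = D3 9E.
Offset 20: leading byte 0xEF = 11101111 → 3-byte char #8 = EF B0 9C.
Offset 23: leading byte 0xF2 = 11110010 → 4-byte char #9 = F2 AC B5 B6.
Leading byte 0xF2 = 11110010 matches 11110xxx → 4-byte sequence.
Byte 1: 0xF2 = 11110010, payload 010 (3 bits).
Byte 2: 0xAC = 10101100 (10xxxxxx ✓), payload 101100.
Byte 3: 0xB5 = 10110101 (10xxxxxx ✓), payload 110101.
Byte 4: 0xB6 = 10110110 (10xxxxxx ✓), payload 110110.
Concatenate: 010101100110101110110 = 0xACD76 (21 bits → U+ACD76).

U+ACD76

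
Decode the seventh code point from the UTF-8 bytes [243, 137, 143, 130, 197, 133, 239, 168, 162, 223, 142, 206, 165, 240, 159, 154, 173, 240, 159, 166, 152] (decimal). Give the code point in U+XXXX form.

U+1F998

Offset 0: leading byte 0xF3 = 11110011 → 4-byte char #1 = F3 89 8F 82.
Offset 4: leading byte 0xC5 = 11000101 → 2-byte char #2 = C5 85.
Offset 6: leading byte 0xEF = 11101111 → 3-byte char #3 = EF A8 A2.
Offset 9: leading byte 0xDF = 11011111 → 2-byte char #4 = DF 8E.
Offset 11: leading byte 0xCE = 11001110 → 2-byte char #5 = CE A5.
Offset 13: leading byte 0xF0 = 11110000 → 4-byte char #6 = F0 9F 9A AD.
Offset 17: leading byte 0xF0 = 11110000 → 4-byte char #7 = F0 9F A6 98.
Leading byte 0xF0 = 11110000 matches 11110xxx → 4-byte sequence.
Byte 1: 0xF0 = 11110000, payload 000 (3 bits).
Byte 2: 0x9F = 10011111 (10xxxxxx ✓), payload 011111.
Byte 3: 0xA6 = 10100110 (10xxxxxx ✓), payload 100110.
Byte 4: 0x98 = 10011000 (10xxxxxx ✓), payload 011000.
Concatenate: 000011111100110011000 = 0x1F998 (21 bits → U+1F998).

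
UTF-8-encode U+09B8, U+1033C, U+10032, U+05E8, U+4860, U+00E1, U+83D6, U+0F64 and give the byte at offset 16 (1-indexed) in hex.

0xA0

1-indexed offset 16 is 0-indexed offset 15.
U+09B8 → 3-byte form E0 A6 B8 at offsets 0–2.
U+1033C → 4-byte form F0 90 8C BC at offsets 3–6.
U+10032 → 4-byte form F0 90 80 B2 at offsets 7–10.
U+05E8 → 2-byte form D7 A8 at offsets 11–12.
U+4860 → 3-byte form E4 A1 A0 at offsets 13–15.
Offset 15 falls in char 5's range; it's byte 3 of E4 A1 A0 = 0xA0.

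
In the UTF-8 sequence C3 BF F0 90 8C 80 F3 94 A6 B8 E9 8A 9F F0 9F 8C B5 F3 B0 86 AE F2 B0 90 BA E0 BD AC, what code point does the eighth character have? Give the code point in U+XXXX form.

Offset 0: leading byte 0xC3 = 11000011 → 2-byte char #1 = C3 BF.
Offset 2: leading byte 0xF0 = 11110000 → 4-byte char #2 = F0 90 8C 80.
Offset 6: leading byte 0xF3 = 11110011 → 4-byte char #3 = F3 94 A6 B8.
Offset 10: leading byte 0xE9 = 11101001 → 3-byte char #4 = E9 8A 9F.
Offset 13: leading byte 0xF0 = 11110000 → 4-byte char #5 = F0 9F 8C B5.
Offset 17: leading byte 0xF3 = 11110011 → 4-byte char #6 = F3 B0 86 AE.
Offset 21: leading byte 0xF2 = 11110010 → 4-byte char #7 = F2 B0 90 BA.
Offset 25: leading byte 0xE0 = 11100000 → 3-byte char #8 = E0 BD AC.
Leading byte 0xE0 = 11100000 matches 1110xxxx → 3-byte sequence.
Byte 1: 0xE0 = 11100000, payload 0000 (4 bits).
Byte 2: 0xBD = 10111101 (10xxxxxx ✓), payload 111101.
Byte 3: 0xAC = 10101100 (10xxxxxx ✓), payload 101100.
Concatenate: 0000111101101100 = 0xF6C (16 bits → U+0F6C).

U+0F6C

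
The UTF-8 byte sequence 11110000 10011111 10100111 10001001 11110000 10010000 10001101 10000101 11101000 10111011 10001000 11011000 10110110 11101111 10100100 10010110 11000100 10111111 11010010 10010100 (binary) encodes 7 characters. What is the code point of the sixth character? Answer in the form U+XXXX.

Offset 0: leading byte 0xF0 = 11110000 → 4-byte char #1 = F0 9F A7 89.
Offset 4: leading byte 0xF0 = 11110000 → 4-byte char #2 = F0 90 8D 85.
Offset 8: leading byte 0xE8 = 11101000 → 3-byte char #3 = E8 BB 88.
Offset 11: leading byte 0xD8 = 11011000 → 2-byte char #4 = D8 B6.
Offset 13: leading byte 0xEF = 11101111 → 3-byte char #5 = EF A4 96.
Offset 16: leading byte 0xC4 = 11000100 → 2-byte char #6 = C4 BF.
Leading byte 0xC4 = 11000100 matches 110xxxxx → 2-byte sequence.
Byte 1: 0xC4 = 11000100, payload 00100 (5 bits).
Byte 2: 0xBF = 10111111 (10xxxxxx ✓), payload 111111.
Concatenate: 00100111111 = 0x13F (11 bits → U+013F).

U+013F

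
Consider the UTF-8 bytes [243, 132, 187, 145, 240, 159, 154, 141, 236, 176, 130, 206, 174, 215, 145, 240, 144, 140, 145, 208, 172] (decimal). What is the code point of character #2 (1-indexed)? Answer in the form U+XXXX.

U+1F68D

Offset 0: leading byte 0xF3 = 11110011 → 4-byte char #1 = F3 84 BB 91.
Offset 4: leading byte 0xF0 = 11110000 → 4-byte char #2 = F0 9F 9A 8D.
Leading byte 0xF0 = 11110000 matches 11110xxx → 4-byte sequence.
Byte 1: 0xF0 = 11110000, payload 000 (3 bits).
Byte 2: 0x9F = 10011111 (10xxxxxx ✓), payload 011111.
Byte 3: 0x9A = 10011010 (10xxxxxx ✓), payload 011010.
Byte 4: 0x8D = 10001101 (10xxxxxx ✓), payload 001101.
Concatenate: 000011111011010001101 = 0x1F68D (21 bits → U+1F68D).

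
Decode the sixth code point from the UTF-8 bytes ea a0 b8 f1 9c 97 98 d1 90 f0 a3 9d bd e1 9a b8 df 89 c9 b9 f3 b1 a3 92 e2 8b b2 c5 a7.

Offset 0: leading byte 0xEA = 11101010 → 3-byte char #1 = EA A0 B8.
Offset 3: leading byte 0xF1 = 11110001 → 4-byte char #2 = F1 9C 97 98.
Offset 7: leading byte 0xD1 = 11010001 → 2-byte char #3 = D1 90.
Offset 9: leading byte 0xF0 = 11110000 → 4-byte char #4 = F0 A3 9D BD.
Offset 13: leading byte 0xE1 = 11100001 → 3-byte char #5 = E1 9A B8.
Offset 16: leading byte 0xDF = 11011111 → 2-byte char #6 = DF 89.
Leading byte 0xDF = 11011111 matches 110xxxxx → 2-byte sequence.
Byte 1: 0xDF = 11011111, payload 11111 (5 bits).
Byte 2: 0x89 = 10001001 (10xxxxxx ✓), payload 001001.
Concatenate: 11111001001 = 0x7C9 (11 bits → U+07C9).

U+07C9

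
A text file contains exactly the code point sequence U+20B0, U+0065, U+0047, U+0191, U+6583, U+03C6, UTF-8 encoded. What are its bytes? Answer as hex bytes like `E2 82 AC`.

U+20B0: 3-byte form → E2 82 B0.
U+0065: 1-byte form → 65.
U+0047: 1-byte form → 47.
U+0191: 2-byte form → C6 91.
U+6583: 3-byte form → E6 96 83.
U+03C6: 2-byte form → CF 86.
Concatenated (12 bytes): E2 82 B0 65 47 C6 91 E6 96 83 CF 86.

E2 82 B0 65 47 C6 91 E6 96 83 CF 86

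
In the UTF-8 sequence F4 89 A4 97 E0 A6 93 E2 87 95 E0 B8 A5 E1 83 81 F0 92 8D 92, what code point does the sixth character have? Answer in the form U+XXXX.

U+12352

Offset 0: leading byte 0xF4 = 11110100 → 4-byte char #1 = F4 89 A4 97.
Offset 4: leading byte 0xE0 = 11100000 → 3-byte char #2 = E0 A6 93.
Offset 7: leading byte 0xE2 = 11100010 → 3-byte char #3 = E2 87 95.
Offset 10: leading byte 0xE0 = 11100000 → 3-byte char #4 = E0 B8 A5.
Offset 13: leading byte 0xE1 = 11100001 → 3-byte char #5 = E1 83 81.
Offset 16: leading byte 0xF0 = 11110000 → 4-byte char #6 = F0 92 8D 92.
Leading byte 0xF0 = 11110000 matches 11110xxx → 4-byte sequence.
Byte 1: 0xF0 = 11110000, payload 000 (3 bits).
Byte 2: 0x92 = 10010010 (10xxxxxx ✓), payload 010010.
Byte 3: 0x8D = 10001101 (10xxxxxx ✓), payload 001101.
Byte 4: 0x92 = 10010010 (10xxxxxx ✓), payload 010010.
Concatenate: 000010010001101010010 = 0x12352 (21 bits → U+12352).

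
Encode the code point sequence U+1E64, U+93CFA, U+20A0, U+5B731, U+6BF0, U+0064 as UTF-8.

U+1E64: 3-byte form → E1 B9 A4.
U+93CFA: 4-byte form → F2 93 B3 BA.
U+20A0: 3-byte form → E2 82 A0.
U+5B731: 4-byte form → F1 9B 9C B1.
U+6BF0: 3-byte form → E6 AF B0.
U+0064: 1-byte form → 64.
Concatenated (18 bytes): E1 B9 A4 F2 93 B3 BA E2 82 A0 F1 9B 9C B1 E6 AF B0 64.

E1 B9 A4 F2 93 B3 BA E2 82 A0 F1 9B 9C B1 E6 AF B0 64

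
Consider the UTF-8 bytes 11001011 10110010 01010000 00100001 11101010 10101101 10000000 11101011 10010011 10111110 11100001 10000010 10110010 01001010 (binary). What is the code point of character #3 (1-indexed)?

U+0021

Offset 0: leading byte 0xCB = 11001011 → 2-byte char #1 = CB B2.
Offset 2: leading byte 0x50 = 01010000 → 1-byte char #2 = 50.
Offset 3: leading byte 0x21 = 00100001 → 1-byte char #3 = 21.
Leading byte 0x21 = 00100001 matches 0xxxxxxx → 1-byte sequence.
Byte 1: 0x21 = 00100001, payload 0100001 (7 bits).
Concatenate: 0100001 = 0x21 (7 bits → U+0021).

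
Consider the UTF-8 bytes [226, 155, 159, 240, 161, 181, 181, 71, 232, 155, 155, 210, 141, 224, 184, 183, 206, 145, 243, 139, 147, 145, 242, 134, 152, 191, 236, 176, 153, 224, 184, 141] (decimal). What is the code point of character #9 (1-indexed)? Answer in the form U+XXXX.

Offset 0: leading byte 0xE2 = 11100010 → 3-byte char #1 = E2 9B 9F.
Offset 3: leading byte 0xF0 = 11110000 → 4-byte char #2 = F0 A1 B5 B5.
Offset 7: leading byte 0x47 = 01000111 → 1-byte char #3 = 47.
Offset 8: leading byte 0xE8 = 11101000 → 3-byte char #4 = E8 9B 9B.
Offset 11: leading byte 0xD2 = 11010010 → 2-byte char #5 = D2 8D.
Offset 13: leading byte 0xE0 = 11100000 → 3-byte char #6 = E0 B8 B7.
Offset 16: leading byte 0xCE = 11001110 → 2-byte char #7 = CE 91.
Offset 18: leading byte 0xF3 = 11110011 → 4-byte char #8 = F3 8B 93 91.
Offset 22: leading byte 0xF2 = 11110010 → 4-byte char #9 = F2 86 98 BF.
Leading byte 0xF2 = 11110010 matches 11110xxx → 4-byte sequence.
Byte 1: 0xF2 = 11110010, payload 010 (3 bits).
Byte 2: 0x86 = 10000110 (10xxxxxx ✓), payload 000110.
Byte 3: 0x98 = 10011000 (10xxxxxx ✓), payload 011000.
Byte 4: 0xBF = 10111111 (10xxxxxx ✓), payload 111111.
Concatenate: 010000110011000111111 = 0x8663F (21 bits → U+8663F).

U+8663F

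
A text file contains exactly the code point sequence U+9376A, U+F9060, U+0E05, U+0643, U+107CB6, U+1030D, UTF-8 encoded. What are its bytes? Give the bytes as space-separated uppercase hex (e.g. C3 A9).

F2 93 9D AA F3 B9 81 A0 E0 B8 85 D9 83 F4 87 B2 B6 F0 90 8C 8D

U+9376A: 4-byte form → F2 93 9D AA.
U+F9060: 4-byte form → F3 B9 81 A0.
U+0E05: 3-byte form → E0 B8 85.
U+0643: 2-byte form → D9 83.
U+107CB6: 4-byte form → F4 87 B2 B6.
U+1030D: 4-byte form → F0 90 8C 8D.
Concatenated (21 bytes): F2 93 9D AA F3 B9 81 A0 E0 B8 85 D9 83 F4 87 B2 B6 F0 90 8C 8D.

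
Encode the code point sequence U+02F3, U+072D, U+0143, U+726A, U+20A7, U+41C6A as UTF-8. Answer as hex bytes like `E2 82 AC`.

CB B3 DC AD C5 83 E7 89 AA E2 82 A7 F1 81 B1 AA

U+02F3: 2-byte form → CB B3.
U+072D: 2-byte form → DC AD.
U+0143: 2-byte form → C5 83.
U+726A: 3-byte form → E7 89 AA.
U+20A7: 3-byte form → E2 82 A7.
U+41C6A: 4-byte form → F1 81 B1 AA.
Concatenated (16 bytes): CB B3 DC AD C5 83 E7 89 AA E2 82 A7 F1 81 B1 AA.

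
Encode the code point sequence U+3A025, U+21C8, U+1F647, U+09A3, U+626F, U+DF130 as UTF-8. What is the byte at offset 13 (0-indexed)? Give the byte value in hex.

0xA3

U+3A025 → 4-byte form F0 BA 80 A5 at offsets 0–3.
U+21C8 → 3-byte form E2 87 88 at offsets 4–6.
U+1F647 → 4-byte form F0 9F 99 87 at offsets 7–10.
U+09A3 → 3-byte form E0 A6 A3 at offsets 11–13.
Offset 13 falls in char 4's range; it's byte 3 of E0 A6 A3 = 0xA3.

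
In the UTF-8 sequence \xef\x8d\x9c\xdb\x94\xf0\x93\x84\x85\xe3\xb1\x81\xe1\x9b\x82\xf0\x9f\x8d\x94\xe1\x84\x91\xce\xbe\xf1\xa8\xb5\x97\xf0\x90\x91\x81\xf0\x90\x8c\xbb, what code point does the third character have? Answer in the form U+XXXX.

U+13105

Offset 0: leading byte 0xEF = 11101111 → 3-byte char #1 = EF 8D 9C.
Offset 3: leading byte 0xDB = 11011011 → 2-byte char #2 = DB 94.
Offset 5: leading byte 0xF0 = 11110000 → 4-byte char #3 = F0 93 84 85.
Leading byte 0xF0 = 11110000 matches 11110xxx → 4-byte sequence.
Byte 1: 0xF0 = 11110000, payload 000 (3 bits).
Byte 2: 0x93 = 10010011 (10xxxxxx ✓), payload 010011.
Byte 3: 0x84 = 10000100 (10xxxxxx ✓), payload 000100.
Byte 4: 0x85 = 10000101 (10xxxxxx ✓), payload 000101.
Concatenate: 000010011000100000101 = 0x13105 (21 bits → U+13105).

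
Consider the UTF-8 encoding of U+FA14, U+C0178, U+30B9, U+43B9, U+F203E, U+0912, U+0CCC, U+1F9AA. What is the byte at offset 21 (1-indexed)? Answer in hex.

1-indexed offset 21 is 0-indexed offset 20.
U+FA14 → 3-byte form EF A8 94 at offsets 0–2.
U+C0178 → 4-byte form F3 80 85 B8 at offsets 3–6.
U+30B9 → 3-byte form E3 82 B9 at offsets 7–9.
U+43B9 → 3-byte form E4 8E B9 at offsets 10–12.
U+F203E → 4-byte form F3 B2 80 BE at offsets 13–16.
U+0912 → 3-byte form E0 A4 92 at offsets 17–19.
U+0CCC → 3-byte form E0 B3 8C at offsets 20–22.
Offset 20 falls in char 7's range; it's byte 1 of E0 B3 8C = 0xE0.

0xE0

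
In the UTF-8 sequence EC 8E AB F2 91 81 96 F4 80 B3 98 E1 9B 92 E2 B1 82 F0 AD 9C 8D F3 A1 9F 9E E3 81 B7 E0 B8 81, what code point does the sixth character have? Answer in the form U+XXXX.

U+2D70D

Offset 0: leading byte 0xEC = 11101100 → 3-byte char #1 = EC 8E AB.
Offset 3: leading byte 0xF2 = 11110010 → 4-byte char #2 = F2 91 81 96.
Offset 7: leading byte 0xF4 = 11110100 → 4-byte char #3 = F4 80 B3 98.
Offset 11: leading byte 0xE1 = 11100001 → 3-byte char #4 = E1 9B 92.
Offset 14: leading byte 0xE2 = 11100010 → 3-byte char #5 = E2 B1 82.
Offset 17: leading byte 0xF0 = 11110000 → 4-byte char #6 = F0 AD 9C 8D.
Leading byte 0xF0 = 11110000 matches 11110xxx → 4-byte sequence.
Byte 1: 0xF0 = 11110000, payload 000 (3 bits).
Byte 2: 0xAD = 10101101 (10xxxxxx ✓), payload 101101.
Byte 3: 0x9C = 10011100 (10xxxxxx ✓), payload 011100.
Byte 4: 0x8D = 10001101 (10xxxxxx ✓), payload 001101.
Concatenate: 000101101011100001101 = 0x2D70D (21 bits → U+2D70D).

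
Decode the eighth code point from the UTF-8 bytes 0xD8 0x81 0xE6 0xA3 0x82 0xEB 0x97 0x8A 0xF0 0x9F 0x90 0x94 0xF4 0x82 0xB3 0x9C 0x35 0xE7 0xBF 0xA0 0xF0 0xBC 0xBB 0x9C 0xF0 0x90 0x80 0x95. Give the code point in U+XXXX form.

Offset 0: leading byte 0xD8 = 11011000 → 2-byte char #1 = D8 81.
Offset 2: leading byte 0xE6 = 11100110 → 3-byte char #2 = E6 A3 82.
Offset 5: leading byte 0xEB = 11101011 → 3-byte char #3 = EB 97 8A.
Offset 8: leading byte 0xF0 = 11110000 → 4-byte char #4 = F0 9F 90 94.
Offset 12: leading byte 0xF4 = 11110100 → 4-byte char #5 = F4 82 B3 9C.
Offset 16: leading byte 0x35 = 00110101 → 1-byte char #6 = 35.
Offset 17: leading byte 0xE7 = 11100111 → 3-byte char #7 = E7 BF A0.
Offset 20: leading byte 0xF0 = 11110000 → 4-byte char #8 = F0 BC BB 9C.
Leading byte 0xF0 = 11110000 matches 11110xxx → 4-byte sequence.
Byte 1: 0xF0 = 11110000, payload 000 (3 bits).
Byte 2: 0xBC = 10111100 (10xxxxxx ✓), payload 111100.
Byte 3: 0xBB = 10111011 (10xxxxxx ✓), payload 111011.
Byte 4: 0x9C = 10011100 (10xxxxxx ✓), payload 011100.
Concatenate: 000111100111011011100 = 0x3CEDC (21 bits → U+3CEDC).

U+3CEDC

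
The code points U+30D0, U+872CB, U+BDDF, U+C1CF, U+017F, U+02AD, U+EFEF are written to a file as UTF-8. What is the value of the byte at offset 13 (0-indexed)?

0xC5

U+30D0 → 3-byte form E3 83 90 at offsets 0–2.
U+872CB → 4-byte form F2 87 8B 8B at offsets 3–6.
U+BDDF → 3-byte form EB B7 9F at offsets 7–9.
U+C1CF → 3-byte form EC 87 8F at offsets 10–12.
U+017F → 2-byte form C5 BF at offsets 13–14.
Offset 13 falls in char 5's range; it's byte 1 of C5 BF = 0xC5.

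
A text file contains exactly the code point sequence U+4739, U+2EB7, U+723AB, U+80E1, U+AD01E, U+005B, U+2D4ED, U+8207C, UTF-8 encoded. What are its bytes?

E4 9C B9 E2 BA B7 F1 B2 8E AB E8 83 A1 F2 AD 80 9E 5B F0 AD 93 AD F2 82 81 BC

U+4739: 3-byte form → E4 9C B9.
U+2EB7: 3-byte form → E2 BA B7.
U+723AB: 4-byte form → F1 B2 8E AB.
U+80E1: 3-byte form → E8 83 A1.
U+AD01E: 4-byte form → F2 AD 80 9E.
U+005B: 1-byte form → 5B.
U+2D4ED: 4-byte form → F0 AD 93 AD.
U+8207C: 4-byte form → F2 82 81 BC.
Concatenated (26 bytes): E4 9C B9 E2 BA B7 F1 B2 8E AB E8 83 A1 F2 AD 80 9E 5B F0 AD 93 AD F2 82 81 BC.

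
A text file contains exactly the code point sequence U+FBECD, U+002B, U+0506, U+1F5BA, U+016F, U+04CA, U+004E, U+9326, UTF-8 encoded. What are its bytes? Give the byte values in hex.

U+FBECD: 4-byte form → F3 BB BB 8D.
U+002B: 1-byte form → 2B.
U+0506: 2-byte form → D4 86.
U+1F5BA: 4-byte form → F0 9F 96 BA.
U+016F: 2-byte form → C5 AF.
U+04CA: 2-byte form → D3 8A.
U+004E: 1-byte form → 4E.
U+9326: 3-byte form → E9 8C A6.
Concatenated (19 bytes): F3 BB BB 8D 2B D4 86 F0 9F 96 BA C5 AF D3 8A 4E E9 8C A6.

F3 BB BB 8D 2B D4 86 F0 9F 96 BA C5 AF D3 8A 4E E9 8C A6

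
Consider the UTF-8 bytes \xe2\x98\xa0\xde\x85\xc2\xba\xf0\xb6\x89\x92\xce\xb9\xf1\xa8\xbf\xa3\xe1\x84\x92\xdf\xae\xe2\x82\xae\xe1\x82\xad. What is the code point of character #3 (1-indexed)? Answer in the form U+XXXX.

Offset 0: leading byte 0xE2 = 11100010 → 3-byte char #1 = E2 98 A0.
Offset 3: leading byte 0xDE = 11011110 → 2-byte char #2 = DE 85.
Offset 5: leading byte 0xC2 = 11000010 → 2-byte char #3 = C2 BA.
Leading byte 0xC2 = 11000010 matches 110xxxxx → 2-byte sequence.
Byte 1: 0xC2 = 11000010, payload 00010 (5 bits).
Byte 2: 0xBA = 10111010 (10xxxxxx ✓), payload 111010.
Concatenate: 00010111010 = 0xBA (11 bits → U+00BA).

U+00BA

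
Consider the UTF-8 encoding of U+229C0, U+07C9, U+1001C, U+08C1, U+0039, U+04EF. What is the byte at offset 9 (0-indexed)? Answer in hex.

0x9C

U+229C0 → 4-byte form F0 A2 A7 80 at offsets 0–3.
U+07C9 → 2-byte form DF 89 at offsets 4–5.
U+1001C → 4-byte form F0 90 80 9C at offsets 6–9.
Offset 9 falls in char 3's range; it's byte 4 of F0 90 80 9C = 0x9C.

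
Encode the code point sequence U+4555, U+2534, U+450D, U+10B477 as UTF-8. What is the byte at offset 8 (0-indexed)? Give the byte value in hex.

U+4555 → 3-byte form E4 95 95 at offsets 0–2.
U+2534 → 3-byte form E2 94 B4 at offsets 3–5.
U+450D → 3-byte form E4 94 8D at offsets 6–8.
Offset 8 falls in char 3's range; it's byte 3 of E4 94 8D = 0x8D.

0x8D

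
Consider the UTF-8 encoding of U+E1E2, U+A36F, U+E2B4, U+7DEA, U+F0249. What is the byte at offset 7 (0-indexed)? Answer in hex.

0x8A

U+E1E2 → 3-byte form EE 87 A2 at offsets 0–2.
U+A36F → 3-byte form EA 8D AF at offsets 3–5.
U+E2B4 → 3-byte form EE 8A B4 at offsets 6–8.
Offset 7 falls in char 3's range; it's byte 2 of EE 8A B4 = 0x8A.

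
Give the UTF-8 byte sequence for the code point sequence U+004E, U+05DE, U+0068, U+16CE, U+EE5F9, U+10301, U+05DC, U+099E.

4E D7 9E 68 E1 9B 8E F3 AE 97 B9 F0 90 8C 81 D7 9C E0 A6 9E

U+004E: 1-byte form → 4E.
U+05DE: 2-byte form → D7 9E.
U+0068: 1-byte form → 68.
U+16CE: 3-byte form → E1 9B 8E.
U+EE5F9: 4-byte form → F3 AE 97 B9.
U+10301: 4-byte form → F0 90 8C 81.
U+05DC: 2-byte form → D7 9C.
U+099E: 3-byte form → E0 A6 9E.
Concatenated (20 bytes): 4E D7 9E 68 E1 9B 8E F3 AE 97 B9 F0 90 8C 81 D7 9C E0 A6 9E.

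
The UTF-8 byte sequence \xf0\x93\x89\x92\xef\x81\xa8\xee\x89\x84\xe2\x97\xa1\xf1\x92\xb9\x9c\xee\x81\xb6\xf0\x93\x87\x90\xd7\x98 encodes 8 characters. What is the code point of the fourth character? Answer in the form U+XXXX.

U+25E1

Offset 0: leading byte 0xF0 = 11110000 → 4-byte char #1 = F0 93 89 92.
Offset 4: leading byte 0xEF = 11101111 → 3-byte char #2 = EF 81 A8.
Offset 7: leading byte 0xEE = 11101110 → 3-byte char #3 = EE 89 84.
Offset 10: leading byte 0xE2 = 11100010 → 3-byte char #4 = E2 97 A1.
Leading byte 0xE2 = 11100010 matches 1110xxxx → 3-byte sequence.
Byte 1: 0xE2 = 11100010, payload 0010 (4 bits).
Byte 2: 0x97 = 10010111 (10xxxxxx ✓), payload 010111.
Byte 3: 0xA1 = 10100001 (10xxxxxx ✓), payload 100001.
Concatenate: 0010010111100001 = 0x25E1 (16 bits → U+25E1).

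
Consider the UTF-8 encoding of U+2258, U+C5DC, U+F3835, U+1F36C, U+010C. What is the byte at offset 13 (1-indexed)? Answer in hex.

0x8D

1-indexed offset 13 is 0-indexed offset 12.
U+2258 → 3-byte form E2 89 98 at offsets 0–2.
U+C5DC → 3-byte form EC 97 9C at offsets 3–5.
U+F3835 → 4-byte form F3 B3 A0 B5 at offsets 6–9.
U+1F36C → 4-byte form F0 9F 8D AC at offsets 10–13.
Offset 12 falls in char 4's range; it's byte 3 of F0 9F 8D AC = 0x8D.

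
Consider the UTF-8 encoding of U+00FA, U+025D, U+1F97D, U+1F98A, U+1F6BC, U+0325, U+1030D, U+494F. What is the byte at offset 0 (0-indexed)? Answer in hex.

U+00FA → 2-byte form C3 BA at offsets 0–1.
Offset 0 falls in char 1's range; it's byte 1 of C3 BA = 0xC3.

0xC3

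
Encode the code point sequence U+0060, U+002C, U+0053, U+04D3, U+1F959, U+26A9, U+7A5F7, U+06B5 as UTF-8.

U+0060: 1-byte form → 60.
U+002C: 1-byte form → 2C.
U+0053: 1-byte form → 53.
U+04D3: 2-byte form → D3 93.
U+1F959: 4-byte form → F0 9F A5 99.
U+26A9: 3-byte form → E2 9A A9.
U+7A5F7: 4-byte form → F1 BA 97 B7.
U+06B5: 2-byte form → DA B5.
Concatenated (18 bytes): 60 2C 53 D3 93 F0 9F A5 99 E2 9A A9 F1 BA 97 B7 DA B5.

60 2C 53 D3 93 F0 9F A5 99 E2 9A A9 F1 BA 97 B7 DA B5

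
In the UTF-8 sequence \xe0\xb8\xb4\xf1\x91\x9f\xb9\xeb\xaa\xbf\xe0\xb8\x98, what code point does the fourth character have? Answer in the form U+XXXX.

Offset 0: leading byte 0xE0 = 11100000 → 3-byte char #1 = E0 B8 B4.
Offset 3: leading byte 0xF1 = 11110001 → 4-byte char #2 = F1 91 9F B9.
Offset 7: leading byte 0xEB = 11101011 → 3-byte char #3 = EB AA BF.
Offset 10: leading byte 0xE0 = 11100000 → 3-byte char #4 = E0 B8 98.
Leading byte 0xE0 = 11100000 matches 1110xxxx → 3-byte sequence.
Byte 1: 0xE0 = 11100000, payload 0000 (4 bits).
Byte 2: 0xB8 = 10111000 (10xxxxxx ✓), payload 111000.
Byte 3: 0x98 = 10011000 (10xxxxxx ✓), payload 011000.
Concatenate: 0000111000011000 = 0xE18 (16 bits → U+0E18).

U+0E18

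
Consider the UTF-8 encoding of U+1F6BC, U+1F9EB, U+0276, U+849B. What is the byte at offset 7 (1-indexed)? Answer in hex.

0xA7

1-indexed offset 7 is 0-indexed offset 6.
U+1F6BC → 4-byte form F0 9F 9A BC at offsets 0–3.
U+1F9EB → 4-byte form F0 9F A7 AB at offsets 4–7.
Offset 6 falls in char 2's range; it's byte 3 of F0 9F A7 AB = 0xA7.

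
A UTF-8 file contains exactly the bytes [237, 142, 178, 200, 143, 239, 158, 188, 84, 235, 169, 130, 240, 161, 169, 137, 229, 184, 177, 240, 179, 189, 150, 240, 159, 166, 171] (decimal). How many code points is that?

9

Byte at offset 0: 0xED = 11101101 → 3-byte char (#1). Advance 3.
Byte at offset 3: 0xC8 = 11001000 → 2-byte char (#2). Advance 2.
Byte at offset 5: 0xEF = 11101111 → 3-byte char (#3). Advance 3.
Byte at offset 8: 0x54 = 01010100 → 1-byte char (#4). Advance 1.
Byte at offset 9: 0xEB = 11101011 → 3-byte char (#5). Advance 3.
Byte at offset 12: 0xF0 = 11110000 → 4-byte char (#6). Advance 4.
Byte at offset 16: 0xE5 = 11100101 → 3-byte char (#7). Advance 3.
Byte at offset 19: 0xF0 = 11110000 → 4-byte char (#8). Advance 4.
Byte at offset 23: 0xF0 = 11110000 → 4-byte char (#9). Advance 4.
Reached end at offset 27 after 9 code points.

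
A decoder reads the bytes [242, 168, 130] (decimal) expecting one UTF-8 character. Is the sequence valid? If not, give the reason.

Leading byte 0xF2 = 11110010 → 4-byte form, but only 3 bytes are present.

invalid (sequence truncated)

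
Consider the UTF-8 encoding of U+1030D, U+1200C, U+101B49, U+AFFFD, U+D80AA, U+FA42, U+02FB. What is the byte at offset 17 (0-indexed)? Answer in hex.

0x98

U+1030D → 4-byte form F0 90 8C 8D at offsets 0–3.
U+1200C → 4-byte form F0 92 80 8C at offsets 4–7.
U+101B49 → 4-byte form F4 81 AD 89 at offsets 8–11.
U+AFFFD → 4-byte form F2 AF BF BD at offsets 12–15.
U+D80AA → 4-byte form F3 98 82 AA at offsets 16–19.
Offset 17 falls in char 5's range; it's byte 2 of F3 98 82 AA = 0x98.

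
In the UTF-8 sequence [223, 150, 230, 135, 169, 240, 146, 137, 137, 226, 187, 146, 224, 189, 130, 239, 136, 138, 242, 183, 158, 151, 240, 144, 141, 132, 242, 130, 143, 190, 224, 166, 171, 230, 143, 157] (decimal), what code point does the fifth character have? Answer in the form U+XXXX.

U+0F42

Offset 0: leading byte 0xDF = 11011111 → 2-byte char #1 = DF 96.
Offset 2: leading byte 0xE6 = 11100110 → 3-byte char #2 = E6 87 A9.
Offset 5: leading byte 0xF0 = 11110000 → 4-byte char #3 = F0 92 89 89.
Offset 9: leading byte 0xE2 = 11100010 → 3-byte char #4 = E2 BB 92.
Offset 12: leading byte 0xE0 = 11100000 → 3-byte char #5 = E0 BD 82.
Leading byte 0xE0 = 11100000 matches 1110xxxx → 3-byte sequence.
Byte 1: 0xE0 = 11100000, payload 0000 (4 bits).
Byte 2: 0xBD = 10111101 (10xxxxxx ✓), payload 111101.
Byte 3: 0x82 = 10000010 (10xxxxxx ✓), payload 000010.
Concatenate: 0000111101000010 = 0xF42 (16 bits → U+0F42).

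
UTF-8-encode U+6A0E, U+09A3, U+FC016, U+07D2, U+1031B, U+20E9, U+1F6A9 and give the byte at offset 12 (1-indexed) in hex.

0x92

1-indexed offset 12 is 0-indexed offset 11.
U+6A0E → 3-byte form E6 A8 8E at offsets 0–2.
U+09A3 → 3-byte form E0 A6 A3 at offsets 3–5.
U+FC016 → 4-byte form F3 BC 80 96 at offsets 6–9.
U+07D2 → 2-byte form DF 92 at offsets 10–11.
Offset 11 falls in char 4's range; it's byte 2 of DF 92 = 0x92.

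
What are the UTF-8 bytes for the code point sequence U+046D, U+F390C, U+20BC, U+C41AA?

U+046D: 2-byte form → D1 AD.
U+F390C: 4-byte form → F3 B3 A4 8C.
U+20BC: 3-byte form → E2 82 BC.
U+C41AA: 4-byte form → F3 84 86 AA.
Concatenated (13 bytes): D1 AD F3 B3 A4 8C E2 82 BC F3 84 86 AA.

D1 AD F3 B3 A4 8C E2 82 BC F3 84 86 AA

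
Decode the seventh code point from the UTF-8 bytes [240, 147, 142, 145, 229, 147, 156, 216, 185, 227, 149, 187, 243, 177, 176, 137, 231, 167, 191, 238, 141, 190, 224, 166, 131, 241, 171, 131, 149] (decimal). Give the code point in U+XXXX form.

Offset 0: leading byte 0xF0 = 11110000 → 4-byte char #1 = F0 93 8E 91.
Offset 4: leading byte 0xE5 = 11100101 → 3-byte char #2 = E5 93 9C.
Offset 7: leading byte 0xD8 = 11011000 → 2-byte char #3 = D8 B9.
Offset 9: leading byte 0xE3 = 11100011 → 3-byte char #4 = E3 95 BB.
Offset 12: leading byte 0xF3 = 11110011 → 4-byte char #5 = F3 B1 B0 89.
Offset 16: leading byte 0xE7 = 11100111 → 3-byte char #6 = E7 A7 BF.
Offset 19: leading byte 0xEE = 11101110 → 3-byte char #7 = EE 8D BE.
Leading byte 0xEE = 11101110 matches 1110xxxx → 3-byte sequence.
Byte 1: 0xEE = 11101110, payload 1110 (4 bits).
Byte 2: 0x8D = 10001101 (10xxxxxx ✓), payload 001101.
Byte 3: 0xBE = 10111110 (10xxxxxx ✓), payload 111110.
Concatenate: 1110001101111110 = 0xE37E (16 bits → U+E37E).

U+E37E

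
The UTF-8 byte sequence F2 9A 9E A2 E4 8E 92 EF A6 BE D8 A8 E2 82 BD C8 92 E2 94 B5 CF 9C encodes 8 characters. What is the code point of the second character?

Offset 0: leading byte 0xF2 = 11110010 → 4-byte char #1 = F2 9A 9E A2.
Offset 4: leading byte 0xE4 = 11100100 → 3-byte char #2 = E4 8E 92.
Leading byte 0xE4 = 11100100 matches 1110xxxx → 3-byte sequence.
Byte 1: 0xE4 = 11100100, payload 0100 (4 bits).
Byte 2: 0x8E = 10001110 (10xxxxxx ✓), payload 001110.
Byte 3: 0x92 = 10010010 (10xxxxxx ✓), payload 010010.
Concatenate: 0100001110010010 = 0x4392 (16 bits → U+4392).

U+4392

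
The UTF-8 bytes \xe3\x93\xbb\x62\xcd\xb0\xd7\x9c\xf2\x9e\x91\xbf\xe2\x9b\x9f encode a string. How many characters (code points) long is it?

6

Byte at offset 0: 0xE3 = 11100011 → 3-byte char (#1). Advance 3.
Byte at offset 3: 0x62 = 01100010 → 1-byte char (#2). Advance 1.
Byte at offset 4: 0xCD = 11001101 → 2-byte char (#3). Advance 2.
Byte at offset 6: 0xD7 = 11010111 → 2-byte char (#4). Advance 2.
Byte at offset 8: 0xF2 = 11110010 → 4-byte char (#5). Advance 4.
Byte at offset 12: 0xE2 = 11100010 → 3-byte char (#6). Advance 3.
Reached end at offset 15 after 6 code points.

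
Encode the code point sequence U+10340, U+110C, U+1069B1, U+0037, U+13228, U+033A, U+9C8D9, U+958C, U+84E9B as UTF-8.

F0 90 8D 80 E1 84 8C F4 86 A6 B1 37 F0 93 88 A8 CC BA F2 9C A3 99 E9 96 8C F2 84 BA 9B

U+10340: 4-byte form → F0 90 8D 80.
U+110C: 3-byte form → E1 84 8C.
U+1069B1: 4-byte form → F4 86 A6 B1.
U+0037: 1-byte form → 37.
U+13228: 4-byte form → F0 93 88 A8.
U+033A: 2-byte form → CC BA.
U+9C8D9: 4-byte form → F2 9C A3 99.
U+958C: 3-byte form → E9 96 8C.
U+84E9B: 4-byte form → F2 84 BA 9B.
Concatenated (29 bytes): F0 90 8D 80 E1 84 8C F4 86 A6 B1 37 F0 93 88 A8 CC BA F2 9C A3 99 E9 96 8C F2 84 BA 9B.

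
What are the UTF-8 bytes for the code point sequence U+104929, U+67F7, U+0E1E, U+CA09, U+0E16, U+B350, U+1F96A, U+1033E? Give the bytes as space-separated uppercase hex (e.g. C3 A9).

U+104929: 4-byte form → F4 84 A4 A9.
U+67F7: 3-byte form → E6 9F B7.
U+0E1E: 3-byte form → E0 B8 9E.
U+CA09: 3-byte form → EC A8 89.
U+0E16: 3-byte form → E0 B8 96.
U+B350: 3-byte form → EB 8D 90.
U+1F96A: 4-byte form → F0 9F A5 AA.
U+1033E: 4-byte form → F0 90 8C BE.
Concatenated (27 bytes): F4 84 A4 A9 E6 9F B7 E0 B8 9E EC A8 89 E0 B8 96 EB 8D 90 F0 9F A5 AA F0 90 8C BE.

F4 84 A4 A9 E6 9F B7 E0 B8 9E EC A8 89 E0 B8 96 EB 8D 90 F0 9F A5 AA F0 90 8C BE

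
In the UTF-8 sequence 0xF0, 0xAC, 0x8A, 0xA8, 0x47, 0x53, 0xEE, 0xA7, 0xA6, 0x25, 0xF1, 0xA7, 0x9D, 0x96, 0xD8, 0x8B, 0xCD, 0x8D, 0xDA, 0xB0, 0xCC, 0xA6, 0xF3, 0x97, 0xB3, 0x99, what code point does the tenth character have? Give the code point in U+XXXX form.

U+0326

Offset 0: leading byte 0xF0 = 11110000 → 4-byte char #1 = F0 AC 8A A8.
Offset 4: leading byte 0x47 = 01000111 → 1-byte char #2 = 47.
Offset 5: leading byte 0x53 = 01010011 → 1-byte char #3 = 53.
Offset 6: leading byte 0xEE = 11101110 → 3-byte char #4 = EE A7 A6.
Offset 9: leading byte 0x25 = 00100101 → 1-byte char #5 = 25.
Offset 10: leading byte 0xF1 = 11110001 → 4-byte char #6 = F1 A7 9D 96.
Offset 14: leading byte 0xD8 = 11011000 → 2-byte char #7 = D8 8B.
Offset 16: leading byte 0xCD = 11001101 → 2-byte char #8 = CD 8D.
Offset 18: leading byte 0xDA = 11011010 → 2-byte char #9 = DA B0.
Offset 20: leading byte 0xCC = 11001100 → 2-byte char #10 = CC A6.
Leading byte 0xCC = 11001100 matches 110xxxxx → 2-byte sequence.
Byte 1: 0xCC = 11001100, payload 01100 (5 bits).
Byte 2: 0xA6 = 10100110 (10xxxxxx ✓), payload 100110.
Concatenate: 01100100110 = 0x326 (11 bits → U+0326).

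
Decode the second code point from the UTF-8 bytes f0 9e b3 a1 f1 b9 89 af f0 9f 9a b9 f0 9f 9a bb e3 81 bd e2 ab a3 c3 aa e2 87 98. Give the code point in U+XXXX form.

Offset 0: leading byte 0xF0 = 11110000 → 4-byte char #1 = F0 9E B3 A1.
Offset 4: leading byte 0xF1 = 11110001 → 4-byte char #2 = F1 B9 89 AF.
Leading byte 0xF1 = 11110001 matches 11110xxx → 4-byte sequence.
Byte 1: 0xF1 = 11110001, payload 001 (3 bits).
Byte 2: 0xB9 = 10111001 (10xxxxxx ✓), payload 111001.
Byte 3: 0x89 = 10001001 (10xxxxxx ✓), payload 001001.
Byte 4: 0xAF = 10101111 (10xxxxxx ✓), payload 101111.
Concatenate: 001111001001001101111 = 0x7926F (21 bits → U+7926F).

U+7926F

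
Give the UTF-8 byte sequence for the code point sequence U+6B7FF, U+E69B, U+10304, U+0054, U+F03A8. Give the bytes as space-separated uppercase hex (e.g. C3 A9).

F1 AB 9F BF EE 9A 9B F0 90 8C 84 54 F3 B0 8E A8

U+6B7FF: 4-byte form → F1 AB 9F BF.
U+E69B: 3-byte form → EE 9A 9B.
U+10304: 4-byte form → F0 90 8C 84.
U+0054: 1-byte form → 54.
U+F03A8: 4-byte form → F3 B0 8E A8.
Concatenated (16 bytes): F1 AB 9F BF EE 9A 9B F0 90 8C 84 54 F3 B0 8E A8.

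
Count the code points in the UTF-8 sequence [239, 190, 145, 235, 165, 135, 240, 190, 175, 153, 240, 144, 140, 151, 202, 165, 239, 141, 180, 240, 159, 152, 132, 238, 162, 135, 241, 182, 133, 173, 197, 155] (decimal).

Byte at offset 0: 0xEF = 11101111 → 3-byte char (#1). Advance 3.
Byte at offset 3: 0xEB = 11101011 → 3-byte char (#2). Advance 3.
Byte at offset 6: 0xF0 = 11110000 → 4-byte char (#3). Advance 4.
Byte at offset 10: 0xF0 = 11110000 → 4-byte char (#4). Advance 4.
Byte at offset 14: 0xCA = 11001010 → 2-byte char (#5). Advance 2.
Byte at offset 16: 0xEF = 11101111 → 3-byte char (#6). Advance 3.
Byte at offset 19: 0xF0 = 11110000 → 4-byte char (#7). Advance 4.
Byte at offset 23: 0xEE = 11101110 → 3-byte char (#8). Advance 3.
Byte at offset 26: 0xF1 = 11110001 → 4-byte char (#9). Advance 4.
Byte at offset 30: 0xC5 = 11000101 → 2-byte char (#10). Advance 2.
Reached end at offset 32 after 10 code points.

10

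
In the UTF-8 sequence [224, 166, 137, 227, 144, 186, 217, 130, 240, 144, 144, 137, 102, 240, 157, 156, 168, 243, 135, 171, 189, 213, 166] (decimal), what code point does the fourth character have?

Offset 0: leading byte 0xE0 = 11100000 → 3-byte char #1 = E0 A6 89.
Offset 3: leading byte 0xE3 = 11100011 → 3-byte char #2 = E3 90 BA.
Offset 6: leading byte 0xD9 = 11011001 → 2-byte char #3 = D9 82.
Offset 8: leading byte 0xF0 = 11110000 → 4-byte char #4 = F0 90 90 89.
Leading byte 0xF0 = 11110000 matches 11110xxx → 4-byte sequence.
Byte 1: 0xF0 = 11110000, payload 000 (3 bits).
Byte 2: 0x90 = 10010000 (10xxxxxx ✓), payload 010000.
Byte 3: 0x90 = 10010000 (10xxxxxx ✓), payload 010000.
Byte 4: 0x89 = 10001001 (10xxxxxx ✓), payload 001001.
Concatenate: 000010000010000001001 = 0x10409 (21 bits → U+10409).

U+10409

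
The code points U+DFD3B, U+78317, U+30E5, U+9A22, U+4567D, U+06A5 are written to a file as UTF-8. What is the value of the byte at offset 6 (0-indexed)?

U+DFD3B → 4-byte form F3 9F B4 BB at offsets 0–3.
U+78317 → 4-byte form F1 B8 8C 97 at offsets 4–7.
Offset 6 falls in char 2's range; it's byte 3 of F1 B8 8C 97 = 0x8C.

0x8C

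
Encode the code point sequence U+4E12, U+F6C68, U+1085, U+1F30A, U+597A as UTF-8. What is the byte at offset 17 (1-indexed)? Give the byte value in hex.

1-indexed offset 17 is 0-indexed offset 16.
U+4E12 → 3-byte form E4 B8 92 at offsets 0–2.
U+F6C68 → 4-byte form F3 B6 B1 A8 at offsets 3–6.
U+1085 → 3-byte form E1 82 85 at offsets 7–9.
U+1F30A → 4-byte form F0 9F 8C 8A at offsets 10–13.
U+597A → 3-byte form E5 A5 BA at offsets 14–16.
Offset 16 falls in char 5's range; it's byte 3 of E5 A5 BA = 0xBA.

0xBA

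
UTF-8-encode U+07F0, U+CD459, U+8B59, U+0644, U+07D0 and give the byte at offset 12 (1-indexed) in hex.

0xDF

1-indexed offset 12 is 0-indexed offset 11.
U+07F0 → 2-byte form DF B0 at offsets 0–1.
U+CD459 → 4-byte form F3 8D 91 99 at offsets 2–5.
U+8B59 → 3-byte form E8 AD 99 at offsets 6–8.
U+0644 → 2-byte form D9 84 at offsets 9–10.
U+07D0 → 2-byte form DF 90 at offsets 11–12.
Offset 11 falls in char 5's range; it's byte 1 of DF 90 = 0xDF.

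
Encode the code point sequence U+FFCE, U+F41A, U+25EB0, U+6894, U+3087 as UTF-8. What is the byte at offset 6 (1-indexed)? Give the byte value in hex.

0x9A

1-indexed offset 6 is 0-indexed offset 5.
U+FFCE → 3-byte form EF BF 8E at offsets 0–2.
U+F41A → 3-byte form EF 90 9A at offsets 3–5.
Offset 5 falls in char 2's range; it's byte 3 of EF 90 9A = 0x9A.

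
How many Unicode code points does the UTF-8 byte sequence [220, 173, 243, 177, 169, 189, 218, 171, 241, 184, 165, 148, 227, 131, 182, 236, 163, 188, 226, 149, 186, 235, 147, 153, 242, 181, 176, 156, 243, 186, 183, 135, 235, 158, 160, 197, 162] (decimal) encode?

12

Byte at offset 0: 0xDC = 11011100 → 2-byte char (#1). Advance 2.
Byte at offset 2: 0xF3 = 11110011 → 4-byte char (#2). Advance 4.
Byte at offset 6: 0xDA = 11011010 → 2-byte char (#3). Advance 2.
Byte at offset 8: 0xF1 = 11110001 → 4-byte char (#4). Advance 4.
Byte at offset 12: 0xE3 = 11100011 → 3-byte char (#5). Advance 3.
Byte at offset 15: 0xEC = 11101100 → 3-byte char (#6). Advance 3.
Byte at offset 18: 0xE2 = 11100010 → 3-byte char (#7). Advance 3.
Byte at offset 21: 0xEB = 11101011 → 3-byte char (#8). Advance 3.
Byte at offset 24: 0xF2 = 11110010 → 4-byte char (#9). Advance 4.
Byte at offset 28: 0xF3 = 11110011 → 4-byte char (#10). Advance 4.
Byte at offset 32: 0xEB = 11101011 → 3-byte char (#11). Advance 3.
Byte at offset 35: 0xC5 = 11000101 → 2-byte char (#12). Advance 2.
Reached end at offset 37 after 12 code points.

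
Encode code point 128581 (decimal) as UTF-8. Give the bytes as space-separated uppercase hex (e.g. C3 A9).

U+1F645 = 0x1F645 = 128581 decimal. In range U+10000–U+10FFFF → 4-byte form: 11110xxx 10xxxxxx 10xxxxxx 10xxxxxx.
Binary (21 bits): 000011111011001000101.
Split 3+6+6+6: 000 | 011111 | 011001 | 000101.
Byte 1: 11110000 = 0xF0.
Byte 2: 10011111 = 0x9F.
Byte 3: 10011001 = 0x99.
Byte 4: 10000101 = 0x85.

F0 9F 99 85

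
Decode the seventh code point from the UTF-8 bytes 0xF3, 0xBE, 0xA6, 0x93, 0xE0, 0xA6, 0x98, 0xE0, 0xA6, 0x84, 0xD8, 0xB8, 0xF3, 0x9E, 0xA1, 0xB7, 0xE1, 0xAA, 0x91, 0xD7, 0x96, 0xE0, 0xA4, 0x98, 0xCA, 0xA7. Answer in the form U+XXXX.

U+05D6

Offset 0: leading byte 0xF3 = 11110011 → 4-byte char #1 = F3 BE A6 93.
Offset 4: leading byte 0xE0 = 11100000 → 3-byte char #2 = E0 A6 98.
Offset 7: leading byte 0xE0 = 11100000 → 3-byte char #3 = E0 A6 84.
Offset 10: leading byte 0xD8 = 11011000 → 2-byte char #4 = D8 B8.
Offset 12: leading byte 0xF3 = 11110011 → 4-byte char #5 = F3 9E A1 B7.
Offset 16: leading byte 0xE1 = 11100001 → 3-byte char #6 = E1 AA 91.
Offset 19: leading byte 0xD7 = 11010111 → 2-byte char #7 = D7 96.
Leading byte 0xD7 = 11010111 matches 110xxxxx → 2-byte sequence.
Byte 1: 0xD7 = 11010111, payload 10111 (5 bits).
Byte 2: 0x96 = 10010110 (10xxxxxx ✓), payload 010110.
Concatenate: 10111010110 = 0x5D6 (11 bits → U+05D6).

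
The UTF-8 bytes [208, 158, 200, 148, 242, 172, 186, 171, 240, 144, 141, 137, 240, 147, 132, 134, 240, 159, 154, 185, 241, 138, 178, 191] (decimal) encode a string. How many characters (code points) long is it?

Byte at offset 0: 0xD0 = 11010000 → 2-byte char (#1). Advance 2.
Byte at offset 2: 0xC8 = 11001000 → 2-byte char (#2). Advance 2.
Byte at offset 4: 0xF2 = 11110010 → 4-byte char (#3). Advance 4.
Byte at offset 8: 0xF0 = 11110000 → 4-byte char (#4). Advance 4.
Byte at offset 12: 0xF0 = 11110000 → 4-byte char (#5). Advance 4.
Byte at offset 16: 0xF0 = 11110000 → 4-byte char (#6). Advance 4.
Byte at offset 20: 0xF1 = 11110001 → 4-byte char (#7). Advance 4.
Reached end at offset 24 after 7 code points.

7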